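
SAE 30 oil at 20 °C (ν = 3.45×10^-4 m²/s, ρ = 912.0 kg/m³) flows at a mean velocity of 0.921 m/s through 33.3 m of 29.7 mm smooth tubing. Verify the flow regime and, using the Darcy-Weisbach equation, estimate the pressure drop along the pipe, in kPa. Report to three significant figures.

Re = VD/ν = 0.921·0.02970/3.45×10^-4 = 79.3 → laminar (Re < 2300)
f = 64/Re = 0.8072
h_f = f(L/D)V²/(2g) = 0.8072·(33.3/0.02970)·0.921²/(2·9.81) = 39.13 m
Δp = ρg·h_f = 912.0·9.81·39.13 = 350.1 kPa

Δp ≈ 350 kPa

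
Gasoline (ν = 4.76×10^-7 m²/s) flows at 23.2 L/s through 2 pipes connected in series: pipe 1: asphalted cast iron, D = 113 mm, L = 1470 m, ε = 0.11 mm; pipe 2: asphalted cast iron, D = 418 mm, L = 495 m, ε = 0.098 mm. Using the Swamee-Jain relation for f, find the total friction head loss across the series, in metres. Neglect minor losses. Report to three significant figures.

H ≈ 71.6 m

Pipe 1: V = 2.313 m/s, Re = 5.49×10^5, ε/D = 9.73×10^-4, f = 0.02018, h_1 = f(L/D)V²/2g = 71.61 m
Pipe 2: V = 0.1691 m/s, Re = 1.48×10^5, ε/D = 2.34×10^-4, f = 0.01807, h_2 = f(L/D)V²/2g = 0.03117 m
Series → Q common, losses add: H = Σh = 71.64 m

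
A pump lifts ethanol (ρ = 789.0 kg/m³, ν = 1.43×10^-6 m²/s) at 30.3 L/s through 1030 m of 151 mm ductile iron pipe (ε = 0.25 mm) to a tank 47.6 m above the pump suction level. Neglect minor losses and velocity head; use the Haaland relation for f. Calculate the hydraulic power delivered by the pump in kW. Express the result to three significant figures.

P_hyd ≈ 16.6 kW

V = 4Q/(πD²) = 1.692 m/s; Re = 1.79×10^5; ε/D = 0.00166; f = 0.02332
h_f = f(L/D)V²/2g = 23.21 m
Total head H = z + h_f = 47.6 + 23.21 = 70.81 m
P_hyd = ρgQH = 789.0·9.81·0.0303·70.81 = 16.61 kW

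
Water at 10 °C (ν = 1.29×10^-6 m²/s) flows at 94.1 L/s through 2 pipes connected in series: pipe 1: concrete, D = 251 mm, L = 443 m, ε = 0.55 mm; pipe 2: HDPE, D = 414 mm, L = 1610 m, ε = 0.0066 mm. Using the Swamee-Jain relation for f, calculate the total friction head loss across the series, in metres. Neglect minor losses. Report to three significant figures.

H ≈ 9.49 m

Pipe 1: V = 1.902 m/s, Re = 3.70×10^5, ε/D = 0.00219, f = 0.02459, h_1 = f(L/D)V²/2g = 8.001 m
Pipe 2: V = 0.6990 m/s, Re = 2.24×10^5, ε/D = 1.59×10^-5, f = 0.01535, h_2 = f(L/D)V²/2g = 1.486 m
Series → Q common, losses add: H = Σh = 9.488 m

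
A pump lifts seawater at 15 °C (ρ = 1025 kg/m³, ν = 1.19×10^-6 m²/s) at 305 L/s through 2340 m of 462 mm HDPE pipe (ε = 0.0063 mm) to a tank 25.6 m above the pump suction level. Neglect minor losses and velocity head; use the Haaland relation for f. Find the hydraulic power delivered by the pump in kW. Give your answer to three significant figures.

P_hyd ≈ 111 kW

V = 4Q/(πD²) = 1.819 m/s; Re = 7.06×10^5; ε/D = 1.36×10^-5; f = 0.01249
h_f = f(L/D)V²/2g = 10.67 m
Total head H = z + h_f = 25.6 + 10.67 = 36.27 m
P_hyd = ρgQH = 1025·9.81·0.305·36.27 = 111.2 kW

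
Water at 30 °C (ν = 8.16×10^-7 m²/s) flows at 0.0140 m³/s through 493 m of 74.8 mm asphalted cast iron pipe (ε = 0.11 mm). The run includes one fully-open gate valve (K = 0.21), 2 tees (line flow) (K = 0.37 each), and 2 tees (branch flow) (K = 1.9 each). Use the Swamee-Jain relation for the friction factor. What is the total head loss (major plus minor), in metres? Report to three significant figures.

V = 4Q/(πD²) = 3.186 m/s; V²/2g = 0.5173 m
Re = 2.92×10^5, ε/D = 0.00147 → f = 0.02253 (Swamee-Jain)
Major: h_f = f(L/D)·V²/2g = 0.02253·6591·0.5173 = 76.82 m
Minor: ΣK = 4.75; h_m = ΣK·V²/2g = 2.457 m
Total H_L = 76.82 + 2.457 = 79.28 m

H_L ≈ 79.3 m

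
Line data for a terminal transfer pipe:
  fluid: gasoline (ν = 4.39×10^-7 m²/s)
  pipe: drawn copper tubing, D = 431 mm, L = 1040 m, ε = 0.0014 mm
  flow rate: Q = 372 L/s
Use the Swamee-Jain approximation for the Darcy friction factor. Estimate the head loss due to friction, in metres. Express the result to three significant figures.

V = 4Q/(πD²) = 4·0.372/(π·0.431²) = 2.550 m/s
Re = VD/ν = 2.550·0.431/4.39×10^-7 = 2.50×10^6 → turbulent
ε/D = 0.0014/431 = 3.25×10^-6
Swamee-Jain: f = 0.01015
h_f = f(L/D)V²/(2g) = 0.01015·(1040/0.431)·2.550²/(2·9.81) = 8.115 m

h_f ≈ 8.11 m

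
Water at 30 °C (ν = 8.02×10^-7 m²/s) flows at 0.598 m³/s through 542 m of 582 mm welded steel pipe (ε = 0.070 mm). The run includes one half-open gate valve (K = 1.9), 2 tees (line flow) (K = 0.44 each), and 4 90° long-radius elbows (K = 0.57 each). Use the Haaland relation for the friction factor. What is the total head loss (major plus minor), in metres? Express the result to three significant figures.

H_L ≈ 4.47 m

V = 4Q/(πD²) = 2.248 m/s; V²/2g = 0.2575 m
Re = 1.63×10^6, ε/D = 1.20×10^-4 → f = 0.01321 (Haaland)
Major: h_f = f(L/D)·V²/2g = 0.01321·931.3·0.2575 = 3.168 m
Minor: ΣK = 5.06; h_m = ΣK·V²/2g = 1.303 m
Total H_L = 3.168 + 1.303 = 4.471 m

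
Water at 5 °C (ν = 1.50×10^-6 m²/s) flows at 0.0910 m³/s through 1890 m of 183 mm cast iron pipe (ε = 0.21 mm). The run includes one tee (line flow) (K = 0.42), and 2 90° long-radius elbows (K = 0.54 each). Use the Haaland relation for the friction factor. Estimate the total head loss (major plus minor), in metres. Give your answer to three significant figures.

H_L ≈ 133 m

V = 4Q/(πD²) = 3.460 m/s; V²/2g = 0.6101 m
Re = 4.22×10^5, ε/D = 0.00115 → f = 0.02091 (Haaland)
Major: h_f = f(L/D)·V²/2g = 0.02091·10328·0.6101 = 131.8 m
Minor: ΣK = 1.50; h_m = ΣK·V²/2g = 0.9151 m
Total H_L = 131.8 + 0.9151 = 132.7 m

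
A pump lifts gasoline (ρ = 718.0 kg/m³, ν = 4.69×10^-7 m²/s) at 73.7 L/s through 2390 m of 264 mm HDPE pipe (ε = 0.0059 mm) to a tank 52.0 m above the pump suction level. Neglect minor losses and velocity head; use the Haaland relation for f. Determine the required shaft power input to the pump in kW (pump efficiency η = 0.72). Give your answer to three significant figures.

V = 4Q/(πD²) = 1.346 m/s; Re = 7.58×10^5; ε/D = 2.23×10^-5; f = 0.01250
h_f = f(L/D)V²/2g = 10.45 m
Total head H = z + h_f = 52.0 + 10.45 = 62.45 m
P_hyd = ρgQH = 718.0·9.81·0.0737·62.45 = 32.42 kW
P_shaft = P_hyd/η = 32.42/0.72 = 45.03 kW

P_shaft ≈ 45.0 kW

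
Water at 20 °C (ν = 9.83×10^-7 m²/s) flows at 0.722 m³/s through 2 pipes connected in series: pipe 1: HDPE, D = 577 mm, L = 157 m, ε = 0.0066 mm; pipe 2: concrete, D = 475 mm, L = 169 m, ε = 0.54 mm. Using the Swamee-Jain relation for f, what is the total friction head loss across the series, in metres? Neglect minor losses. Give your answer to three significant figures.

Pipe 1: V = 2.761 m/s, Re = 1.62×10^6, ε/D = 1.14×10^-5, f = 0.01109, h_1 = f(L/D)V²/2g = 1.173 m
Pipe 2: V = 4.074 m/s, Re = 1.97×10^6, ε/D = 0.00114, f = 0.02046, h_2 = f(L/D)V²/2g = 6.160 m
Series → Q common, losses add: H = Σh = 7.333 m

H ≈ 7.33 m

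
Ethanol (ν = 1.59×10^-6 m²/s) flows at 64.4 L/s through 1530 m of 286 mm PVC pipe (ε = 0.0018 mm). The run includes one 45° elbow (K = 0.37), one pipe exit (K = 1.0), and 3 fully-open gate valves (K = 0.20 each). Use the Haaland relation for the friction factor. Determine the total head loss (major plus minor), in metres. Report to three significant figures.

H_L ≈ 4.44 m

V = 4Q/(πD²) = 1.002 m/s; V²/2g = 0.05122 m
Re = 1.80×10^5, ε/D = 6.29×10^-6 → f = 0.01585 (Haaland)
Major: h_f = f(L/D)·V²/2g = 0.01585·5350·0.05122 = 4.343 m
Minor: ΣK = 1.97; h_m = ΣK·V²/2g = 0.1009 m
Total H_L = 4.343 + 0.1009 = 4.444 m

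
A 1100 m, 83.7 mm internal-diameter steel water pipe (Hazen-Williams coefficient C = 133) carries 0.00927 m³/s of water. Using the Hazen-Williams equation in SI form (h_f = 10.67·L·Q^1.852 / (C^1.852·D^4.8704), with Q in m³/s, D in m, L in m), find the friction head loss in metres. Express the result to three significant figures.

h_f = 10.67·1100·0.00927^1.852 / (133^1.852·0.0837^4.8704) = 41.49 m

h_f ≈ 41.5 m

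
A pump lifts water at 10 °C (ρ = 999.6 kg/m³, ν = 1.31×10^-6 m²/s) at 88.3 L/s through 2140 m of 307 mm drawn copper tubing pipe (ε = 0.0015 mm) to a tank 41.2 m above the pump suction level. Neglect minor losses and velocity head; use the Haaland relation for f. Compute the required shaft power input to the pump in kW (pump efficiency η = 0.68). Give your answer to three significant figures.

P_shaft ≈ 61.8 kW

V = 4Q/(πD²) = 1.193 m/s; Re = 2.80×10^5; ε/D = 4.89×10^-6; f = 0.01457
h_f = f(L/D)V²/2g = 7.366 m
Total head H = z + h_f = 41.2 + 7.366 = 48.57 m
P_hyd = ρgQH = 999.6·9.81·0.0883·48.57 = 42.05 kW
P_shaft = P_hyd/η = 42.05/0.68 = 61.84 kW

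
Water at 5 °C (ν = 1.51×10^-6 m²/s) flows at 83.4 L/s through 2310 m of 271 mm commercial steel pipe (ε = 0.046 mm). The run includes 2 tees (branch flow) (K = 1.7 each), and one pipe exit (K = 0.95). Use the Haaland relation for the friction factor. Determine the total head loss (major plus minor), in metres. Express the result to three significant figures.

V = 4Q/(πD²) = 1.446 m/s; V²/2g = 0.1066 m
Re = 2.59×10^5, ε/D = 1.70×10^-4 → f = 0.01610 (Haaland)
Major: h_f = f(L/D)·V²/2g = 0.01610·8524·0.1066 = 14.63 m
Minor: ΣK = 4.35; h_m = ΣK·V²/2g = 0.4635 m
Total H_L = 14.63 + 0.4635 = 15.09 m

H_L ≈ 15.1 m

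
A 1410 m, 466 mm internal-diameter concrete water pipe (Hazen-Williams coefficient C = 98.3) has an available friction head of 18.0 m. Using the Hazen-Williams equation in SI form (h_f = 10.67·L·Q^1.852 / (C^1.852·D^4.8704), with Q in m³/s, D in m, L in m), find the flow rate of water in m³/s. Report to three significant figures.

Q ≈ 0.349 m³/s

Rearranging: Q = [h_f·C^1.852·D^4.8704 / (10.67·L)]^(1/1.852)
Q = [18.0·98.3^1.852·0.466^4.8704 / (10.67·1410)]^0.540 = 0.3489 m³/s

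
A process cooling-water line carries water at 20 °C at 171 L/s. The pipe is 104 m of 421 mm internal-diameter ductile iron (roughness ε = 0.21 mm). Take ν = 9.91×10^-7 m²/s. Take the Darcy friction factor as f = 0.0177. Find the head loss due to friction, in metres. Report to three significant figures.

V = 4Q/(πD²) = 4·0.171/(π·0.421²) = 1.228 m/s
h_f = f(L/D)V²/(2g) = 0.01770·(104/0.421)·1.228²/(2·9.81) = 0.3363 m

h_f ≈ 0.336 m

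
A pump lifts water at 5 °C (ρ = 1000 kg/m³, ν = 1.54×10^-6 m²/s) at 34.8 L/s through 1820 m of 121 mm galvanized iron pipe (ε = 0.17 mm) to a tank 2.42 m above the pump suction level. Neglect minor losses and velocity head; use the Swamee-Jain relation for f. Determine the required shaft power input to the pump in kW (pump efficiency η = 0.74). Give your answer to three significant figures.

P_shaft ≈ 73.9 kW

V = 4Q/(πD²) = 3.026 m/s; Re = 2.38×10^5; ε/D = 0.00140; f = 0.02248
h_f = f(L/D)V²/2g = 157.9 m
Total head H = z + h_f = 2.42 + 157.9 = 160.3 m
P_hyd = ρgQH = 1000·9.81·0.0348·160.3 = 54.72 kW
P_shaft = P_hyd/η = 54.72/0.74 = 73.95 kW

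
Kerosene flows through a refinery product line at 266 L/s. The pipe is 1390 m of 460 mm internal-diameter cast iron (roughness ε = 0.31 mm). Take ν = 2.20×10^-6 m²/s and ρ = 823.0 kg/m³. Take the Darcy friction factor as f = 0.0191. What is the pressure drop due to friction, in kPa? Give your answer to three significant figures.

V = 4Q/(πD²) = 4·0.266/(π·0.460²) = 1.601 m/s
h_f = f(L/D)V²/(2g) = 0.01910·(1390/0.460)·1.601²/(2·9.81) = 7.536 m
Δp = ρg·h_f = 823.0·9.81·7.536 = 60.84 kPa

Δp ≈ 60.8 kPa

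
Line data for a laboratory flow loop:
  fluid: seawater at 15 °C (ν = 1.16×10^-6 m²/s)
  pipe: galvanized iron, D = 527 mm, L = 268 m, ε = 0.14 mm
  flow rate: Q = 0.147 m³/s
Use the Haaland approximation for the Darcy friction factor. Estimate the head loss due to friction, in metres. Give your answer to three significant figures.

h_f ≈ 0.195 m

V = 4Q/(πD²) = 4·0.147/(π·0.527²) = 0.6739 m/s
Re = VD/ν = 0.6739·0.527/1.16×10^-6 = 3.06×10^5 → turbulent
ε/D = 0.14/527 = 2.66×10^-4
Haaland: f = 0.01652
h_f = f(L/D)V²/(2g) = 0.01652·(268/0.527)·0.6739²/(2·9.81) = 0.1945 m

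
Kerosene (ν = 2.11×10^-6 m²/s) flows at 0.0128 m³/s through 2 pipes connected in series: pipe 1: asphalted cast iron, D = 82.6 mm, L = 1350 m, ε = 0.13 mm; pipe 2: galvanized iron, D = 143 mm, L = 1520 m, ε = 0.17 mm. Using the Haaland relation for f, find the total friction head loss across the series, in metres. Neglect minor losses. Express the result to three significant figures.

Pipe 1: V = 2.389 m/s, Re = 9.35×10^4, ε/D = 0.00157, f = 0.02390, h_1 = f(L/D)V²/2g = 113.6 m
Pipe 2: V = 0.7970 m/s, Re = 5.40×10^4, ε/D = 0.00119, f = 0.02402, h_2 = f(L/D)V²/2g = 8.267 m
Series → Q common, losses add: H = Σh = 121.9 m

H ≈ 122 m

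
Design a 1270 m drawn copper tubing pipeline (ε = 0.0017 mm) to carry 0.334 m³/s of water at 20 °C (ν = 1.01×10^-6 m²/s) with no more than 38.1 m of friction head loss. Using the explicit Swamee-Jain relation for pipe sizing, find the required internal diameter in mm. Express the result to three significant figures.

Swamee-Jain (Type III): D = 0.66·[ε^1.25·(LQ²/(gh_f))^4.75 + ν·Q^9.4·(L/(gh_f))^5.2]^0.04
LQ²/(gh_f) = 0.3791; L/(gh_f) = 3.398
Term 1 = ε^1.25·(…)^4.75 = 6.12×10^-10; Term 2 = ν·Q^9.4·(…)^5.2 = 1.95×10^-8
D = 0.66·(6.12×10^-10 + 1.95×10^-8)^0.04 = 0.3248 m = 325 mm
Check: V = 4.03 m/s, Re = 1.30×10^6, f = 0.01127, h_f = 36.5 m ≈ 38.1 m ✓

D ≈ 325 mm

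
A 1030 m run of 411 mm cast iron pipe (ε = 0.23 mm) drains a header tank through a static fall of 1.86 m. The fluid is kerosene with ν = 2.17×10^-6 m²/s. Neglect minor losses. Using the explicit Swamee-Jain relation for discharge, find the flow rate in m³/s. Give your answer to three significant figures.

Swamee-Jain (Type II): Q = -0.965·√(gD⁵h_f/L)·ln[ε/(3.7D) + √(3.17ν²L/(gD³h_f))]
√(gD⁵h_f/L) = √(9.81·0.411⁵·1.86/1030) = 0.01441
ε/(3.7D) = 1.51×10^-4; √(3.17ν²L/(gD³h_f)) = 1.10×10^-4
Q = -0.965·0.01441·ln(2.614×10^-4) = 0.1147 m³/s
Check: V = 0.865 m/s, Re = 1.64×10^5, f = 0.01959, h_f = 1.87 m ≈ 1.86 m ✓

Q ≈ 0.115 m³/s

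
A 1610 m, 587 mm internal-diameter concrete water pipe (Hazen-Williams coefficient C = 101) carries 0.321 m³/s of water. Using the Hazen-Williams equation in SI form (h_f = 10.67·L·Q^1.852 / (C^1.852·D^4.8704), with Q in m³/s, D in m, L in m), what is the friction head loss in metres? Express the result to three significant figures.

h_f = 10.67·1610·0.321^1.852 / (101^1.852·0.587^4.8704) = 5.443 m

h_f ≈ 5.44 m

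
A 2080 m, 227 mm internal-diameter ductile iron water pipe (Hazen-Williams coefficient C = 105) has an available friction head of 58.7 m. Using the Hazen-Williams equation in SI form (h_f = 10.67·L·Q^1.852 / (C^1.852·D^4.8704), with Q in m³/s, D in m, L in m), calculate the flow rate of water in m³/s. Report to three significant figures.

Rearranging: Q = [h_f·C^1.852·D^4.8704 / (10.67·L)]^(1/1.852)
Q = [58.7·105^1.852·0.227^4.8704 / (10.67·2080)]^0.540 = 0.08627 m³/s

Q ≈ 0.0863 m³/s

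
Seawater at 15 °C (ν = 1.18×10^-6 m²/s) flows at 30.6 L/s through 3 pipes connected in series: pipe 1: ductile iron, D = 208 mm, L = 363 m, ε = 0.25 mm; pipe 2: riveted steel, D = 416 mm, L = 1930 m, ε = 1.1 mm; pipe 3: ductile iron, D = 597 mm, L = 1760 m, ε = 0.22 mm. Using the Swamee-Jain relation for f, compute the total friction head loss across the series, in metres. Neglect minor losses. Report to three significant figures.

H ≈ 1.97 m

Pipe 1: V = 0.9005 m/s, Re = 1.59×10^5, ε/D = 0.00120, f = 0.02225, h_1 = f(L/D)V²/2g = 1.605 m
Pipe 2: V = 0.2251 m/s, Re = 7.94×10^4, ε/D = 0.00264, f = 0.02727, h_2 = f(L/D)V²/2g = 0.3269 m
Pipe 3: V = 0.1093 m/s, Re = 5.53×10^4, ε/D = 3.69×10^-4, f = 0.02178, h_3 = f(L/D)V²/2g = 0.03910 m
Series → Q common, losses add: H = Σh = 1.971 m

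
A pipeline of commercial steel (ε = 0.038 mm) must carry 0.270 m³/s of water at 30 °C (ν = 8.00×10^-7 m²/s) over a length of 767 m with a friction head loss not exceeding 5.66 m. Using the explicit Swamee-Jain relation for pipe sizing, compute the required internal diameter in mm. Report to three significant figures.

Swamee-Jain (Type III): D = 0.66·[ε^1.25·(LQ²/(gh_f))^4.75 + ν·Q^9.4·(L/(gh_f))^5.2]^0.04
LQ²/(gh_f) = 1.007; L/(gh_f) = 13.81
Term 1 = ε^1.25·(…)^4.75 = 3.08×10^-6; Term 2 = ν·Q^9.4·(…)^5.2 = 3.07×10^-6
D = 0.66·(3.08×10^-6 + 3.07×10^-6)^0.04 = 0.4084 m = 408 mm
Check: V = 2.06 m/s, Re = 1.05×10^6, f = 0.01335, h_f = 5.42 m ≈ 5.66 m ✓

D ≈ 408 mm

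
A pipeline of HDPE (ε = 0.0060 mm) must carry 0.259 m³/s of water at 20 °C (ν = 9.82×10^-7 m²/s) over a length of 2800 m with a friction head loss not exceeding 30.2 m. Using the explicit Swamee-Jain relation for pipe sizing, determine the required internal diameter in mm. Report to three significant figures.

D ≈ 366 mm

Swamee-Jain (Type III): D = 0.66·[ε^1.25·(LQ²/(gh_f))^4.75 + ν·Q^9.4·(L/(gh_f))^5.2]^0.04
LQ²/(gh_f) = 0.6340; L/(gh_f) = 9.451
Term 1 = ε^1.25·(…)^4.75 = 3.41×10^-8; Term 2 = ν·Q^9.4·(…)^5.2 = 3.55×10^-7
D = 0.66·(3.41×10^-8 + 3.55×10^-7)^0.04 = 0.3657 m = 366 mm
Check: V = 2.47 m/s, Re = 9.18×10^5, f = 0.01215, h_f = 28.8 m ≈ 30.2 m ✓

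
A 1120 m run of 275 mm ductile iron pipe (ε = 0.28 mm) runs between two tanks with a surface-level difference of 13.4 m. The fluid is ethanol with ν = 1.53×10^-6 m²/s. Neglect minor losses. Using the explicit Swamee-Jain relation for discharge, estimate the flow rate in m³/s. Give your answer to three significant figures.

Swamee-Jain (Type II): Q = -0.965·√(gD⁵h_f/L)·ln[ε/(3.7D) + √(3.17ν²L/(gD³h_f))]
√(gD⁵h_f/L) = √(9.81·0.275⁵·13.4/1120) = 0.01359
ε/(3.7D) = 2.75×10^-4; √(3.17ν²L/(gD³h_f)) = 5.51×10^-5
Q = -0.965·0.01359·ln(3.303×10^-4) = 0.1051 m³/s
Check: V = 1.77 m/s, Re = 3.18×10^5, f = 0.02077, h_f = 13.5 m ≈ 13.4 m ✓

Q ≈ 0.105 m³/s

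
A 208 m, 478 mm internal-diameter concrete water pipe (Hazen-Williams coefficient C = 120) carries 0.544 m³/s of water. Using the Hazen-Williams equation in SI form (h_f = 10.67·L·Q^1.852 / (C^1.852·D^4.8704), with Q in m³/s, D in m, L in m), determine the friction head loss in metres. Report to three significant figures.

h_f ≈ 3.69 m

h_f = 10.67·208·0.544^1.852 / (120^1.852·0.478^4.8704) = 3.692 m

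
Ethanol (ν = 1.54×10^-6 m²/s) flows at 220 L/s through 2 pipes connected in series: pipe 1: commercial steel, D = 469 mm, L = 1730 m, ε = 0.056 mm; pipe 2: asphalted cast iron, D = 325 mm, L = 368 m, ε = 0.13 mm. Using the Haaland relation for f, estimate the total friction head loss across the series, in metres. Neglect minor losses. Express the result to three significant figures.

Pipe 1: V = 1.273 m/s, Re = 3.88×10^5, ε/D = 1.19×10^-4, f = 0.01490, h_1 = f(L/D)V²/2g = 4.544 m
Pipe 2: V = 2.652 m/s, Re = 5.60×10^5, ε/D = 4.00×10^-4, f = 0.01681, h_2 = f(L/D)V²/2g = 6.824 m
Series → Q common, losses add: H = Σh = 11.37 m

H ≈ 11.4 m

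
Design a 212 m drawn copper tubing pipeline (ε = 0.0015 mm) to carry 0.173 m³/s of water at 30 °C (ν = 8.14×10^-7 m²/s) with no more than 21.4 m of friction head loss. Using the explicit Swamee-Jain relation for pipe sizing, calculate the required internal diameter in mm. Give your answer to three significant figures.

Swamee-Jain (Type III): D = 0.66·[ε^1.25·(LQ²/(gh_f))^4.75 + ν·Q^9.4·(L/(gh_f))^5.2]^0.04
LQ²/(gh_f) = 0.03022; L/(gh_f) = 1.010
Term 1 = ε^1.25·(…)^4.75 = 3.18×10^-15; Term 2 = ν·Q^9.4·(…)^5.2 = 5.89×10^-14
D = 0.66·(3.18×10^-15 + 5.89×10^-14)^0.04 = 0.1956 m = 196 mm
Check: V = 5.76 m/s, Re = 1.38×10^6, f = 0.01123, h_f = 20.6 m ≈ 21.4 m ✓

D ≈ 196 mm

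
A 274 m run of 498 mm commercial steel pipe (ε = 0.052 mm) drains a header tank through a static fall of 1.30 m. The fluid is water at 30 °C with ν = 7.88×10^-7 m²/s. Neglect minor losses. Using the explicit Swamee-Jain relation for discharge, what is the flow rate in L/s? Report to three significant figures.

Q ≈ 363 L/s

Swamee-Jain (Type II): Q = -0.965·√(gD⁵h_f/L)·ln[ε/(3.7D) + √(3.17ν²L/(gD³h_f))]
√(gD⁵h_f/L) = √(9.81·0.498⁵·1.30/274) = 0.03776
ε/(3.7D) = 2.82×10^-5; √(3.17ν²L/(gD³h_f)) = 1.85×10^-5
Q = -0.965·0.03776·ln(4.673×10^-5) = 0.3633 m³/s
Check: V = 1.87 m/s, Re = 1.18×10^6, f = 0.01340, h_f = 1.31 m ≈ 1.30 m ✓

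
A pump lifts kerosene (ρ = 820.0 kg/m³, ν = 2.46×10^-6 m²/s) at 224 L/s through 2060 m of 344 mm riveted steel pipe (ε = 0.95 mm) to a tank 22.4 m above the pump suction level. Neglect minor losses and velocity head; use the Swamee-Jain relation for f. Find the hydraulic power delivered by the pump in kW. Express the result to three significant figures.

V = 4Q/(πD²) = 2.410 m/s; Re = 3.37×10^5; ε/D = 0.00276; f = 0.02613
h_f = f(L/D)V²/2g = 46.33 m
Total head H = z + h_f = 22.4 + 46.33 = 68.73 m
P_hyd = ρgQH = 820.0·9.81·0.224·68.73 = 123.8 kW

P_hyd ≈ 124 kW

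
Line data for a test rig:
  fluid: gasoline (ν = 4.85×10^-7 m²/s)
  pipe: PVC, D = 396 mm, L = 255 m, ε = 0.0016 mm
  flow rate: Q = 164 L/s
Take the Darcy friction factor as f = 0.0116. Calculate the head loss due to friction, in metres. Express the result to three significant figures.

h_f ≈ 0.675 m

V = 4Q/(πD²) = 4·0.164/(π·0.396²) = 1.332 m/s
h_f = f(L/D)V²/(2g) = 0.01160·(255/0.396)·1.332²/(2·9.81) = 0.6750 m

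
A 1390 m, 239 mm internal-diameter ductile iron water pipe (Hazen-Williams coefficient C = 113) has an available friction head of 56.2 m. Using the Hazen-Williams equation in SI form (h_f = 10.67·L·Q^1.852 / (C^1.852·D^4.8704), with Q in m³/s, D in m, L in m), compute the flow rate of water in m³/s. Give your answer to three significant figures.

Q ≈ 0.129 m³/s

Rearranging: Q = [h_f·C^1.852·D^4.8704 / (10.67·L)]^(1/1.852)
Q = [56.2·113^1.852·0.239^4.8704 / (10.67·1390)]^0.540 = 0.1291 m³/s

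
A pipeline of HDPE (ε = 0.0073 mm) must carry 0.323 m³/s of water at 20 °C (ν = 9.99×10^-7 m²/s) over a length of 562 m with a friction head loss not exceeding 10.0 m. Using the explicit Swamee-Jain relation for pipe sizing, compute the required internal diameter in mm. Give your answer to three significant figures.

Swamee-Jain (Type III): D = 0.66·[ε^1.25·(LQ²/(gh_f))^4.75 + ν·Q^9.4·(L/(gh_f))^5.2]^0.04
LQ²/(gh_f) = 0.5977; L/(gh_f) = 5.729
Term 1 = ε^1.25·(…)^4.75 = 3.29×10^-8; Term 2 = ν·Q^9.4·(…)^5.2 = 2.13×10^-7
D = 0.66·(3.29×10^-8 + 2.13×10^-7)^0.04 = 0.3591 m = 359 mm
Check: V = 3.19 m/s, Re = 1.15×10^6, f = 0.01187, h_f = 9.63 m ≈ 10.0 m ✓

D ≈ 359 mm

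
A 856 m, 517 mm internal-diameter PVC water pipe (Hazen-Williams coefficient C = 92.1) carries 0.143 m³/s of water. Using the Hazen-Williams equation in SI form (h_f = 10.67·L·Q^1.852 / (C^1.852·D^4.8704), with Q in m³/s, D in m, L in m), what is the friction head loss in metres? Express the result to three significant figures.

h_f ≈ 1.43 m

h_f = 10.67·856·0.143^1.852 / (92.1^1.852·0.517^4.8704) = 1.425 m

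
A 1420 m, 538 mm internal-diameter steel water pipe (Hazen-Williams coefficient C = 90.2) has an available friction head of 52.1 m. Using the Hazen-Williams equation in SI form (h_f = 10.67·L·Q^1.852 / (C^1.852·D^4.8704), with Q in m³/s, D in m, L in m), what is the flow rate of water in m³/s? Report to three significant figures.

Q ≈ 0.826 m³/s

Rearranging: Q = [h_f·C^1.852·D^4.8704 / (10.67·L)]^(1/1.852)
Q = [52.1·90.2^1.852·0.538^4.8704 / (10.67·1420)]^0.540 = 0.8260 m³/s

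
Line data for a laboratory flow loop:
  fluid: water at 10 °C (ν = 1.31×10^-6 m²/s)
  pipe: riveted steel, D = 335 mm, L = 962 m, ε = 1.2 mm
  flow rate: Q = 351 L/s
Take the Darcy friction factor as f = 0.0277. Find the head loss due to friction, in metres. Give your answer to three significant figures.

V = 4Q/(πD²) = 4·0.351/(π·0.335²) = 3.982 m/s
h_f = f(L/D)V²/(2g) = 0.02770·(962/0.335)·3.982²/(2·9.81) = 64.29 m

h_f ≈ 64.3 m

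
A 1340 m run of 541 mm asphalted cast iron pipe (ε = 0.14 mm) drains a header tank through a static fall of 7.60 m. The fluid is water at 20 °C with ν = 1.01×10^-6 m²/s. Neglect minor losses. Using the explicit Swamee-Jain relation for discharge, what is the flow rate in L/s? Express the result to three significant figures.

Swamee-Jain (Type II): Q = -0.965·√(gD⁵h_f/L)·ln[ε/(3.7D) + √(3.17ν²L/(gD³h_f))]
√(gD⁵h_f/L) = √(9.81·0.541⁵·7.60/1340) = 0.05078
ε/(3.7D) = 6.99×10^-5; √(3.17ν²L/(gD³h_f)) = 1.92×10^-5
Q = -0.965·0.05078·ln(8.910×10^-5) = 0.4570 m³/s
Check: V = 1.99 m/s, Re = 1.06×10^6, f = 0.01533, h_f = 7.65 m ≈ 7.60 m ✓

Q ≈ 457 L/s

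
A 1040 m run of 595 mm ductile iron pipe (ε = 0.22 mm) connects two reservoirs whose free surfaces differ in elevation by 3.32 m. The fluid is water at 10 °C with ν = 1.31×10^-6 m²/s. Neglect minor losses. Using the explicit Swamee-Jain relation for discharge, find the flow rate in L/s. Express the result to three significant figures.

Q ≈ 418 L/s

Swamee-Jain (Type II): Q = -0.965·√(gD⁵h_f/L)·ln[ε/(3.7D) + √(3.17ν²L/(gD³h_f))]
√(gD⁵h_f/L) = √(9.81·0.595⁵·3.32/1040) = 0.04833
ε/(3.7D) = 9.99×10^-5; √(3.17ν²L/(gD³h_f)) = 2.87×10^-5
Q = -0.965·0.04833·ln(1.286×10^-4) = 0.4178 m³/s
Check: V = 1.50 m/s, Re = 6.82×10^5, f = 0.01662, h_f = 3.34 m ≈ 3.32 m ✓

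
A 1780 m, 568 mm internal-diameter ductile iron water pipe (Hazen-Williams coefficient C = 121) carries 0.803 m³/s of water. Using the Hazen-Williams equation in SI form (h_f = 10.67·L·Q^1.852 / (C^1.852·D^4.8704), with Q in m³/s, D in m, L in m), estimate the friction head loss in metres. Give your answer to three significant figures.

h_f = 10.67·1780·0.803^1.852 / (121^1.852·0.568^4.8704) = 27.62 m

h_f ≈ 27.6 m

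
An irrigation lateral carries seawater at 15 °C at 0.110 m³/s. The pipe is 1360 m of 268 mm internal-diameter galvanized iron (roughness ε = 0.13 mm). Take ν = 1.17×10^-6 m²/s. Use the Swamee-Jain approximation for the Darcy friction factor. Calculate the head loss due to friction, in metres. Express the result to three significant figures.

V = 4Q/(πD²) = 4·0.110/(π·0.268²) = 1.950 m/s
Re = VD/ν = 1.950·0.268/1.17×10^-6 = 4.47×10^5 → turbulent
ε/D = 0.13/268 = 4.85×10^-4
Swamee-Jain: f = 0.01779
h_f = f(L/D)V²/(2g) = 0.01779·(1360/0.268)·1.950²/(2·9.81) = 17.50 m

h_f ≈ 17.5 m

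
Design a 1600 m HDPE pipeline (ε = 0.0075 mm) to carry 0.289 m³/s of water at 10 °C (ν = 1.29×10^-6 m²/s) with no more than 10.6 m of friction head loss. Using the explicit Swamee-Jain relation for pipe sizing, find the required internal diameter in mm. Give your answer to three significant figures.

Swamee-Jain (Type III): D = 0.66·[ε^1.25·(LQ²/(gh_f))^4.75 + ν·Q^9.4·(L/(gh_f))^5.2]^0.04
LQ²/(gh_f) = 1.285; L/(gh_f) = 15.39
Term 1 = ε^1.25·(…)^4.75 = 1.29×10^-6; Term 2 = ν·Q^9.4·(…)^5.2 = 1.65×10^-5
D = 0.66·(1.29×10^-6 + 1.65×10^-5)^0.04 = 0.4261 m = 426 mm
Check: V = 2.03 m/s, Re = 6.69×10^5, f = 0.01277, h_f = 10.0 m ≈ 10.6 m ✓

D ≈ 426 mm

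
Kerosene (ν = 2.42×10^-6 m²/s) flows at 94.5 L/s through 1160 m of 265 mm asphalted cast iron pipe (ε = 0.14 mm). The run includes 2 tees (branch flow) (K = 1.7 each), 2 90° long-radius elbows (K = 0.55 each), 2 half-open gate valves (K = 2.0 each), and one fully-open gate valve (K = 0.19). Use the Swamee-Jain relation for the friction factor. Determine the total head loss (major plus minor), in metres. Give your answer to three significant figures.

H_L ≈ 13.9 m

V = 4Q/(πD²) = 1.713 m/s; V²/2g = 0.1496 m
Re = 1.88×10^5, ε/D = 5.28×10^-4 → f = 0.01919 (Swamee-Jain)
Major: h_f = f(L/D)·V²/2g = 0.01919·4377·0.1496 = 12.57 m
Minor: ΣK = 8.69; h_m = ΣK·V²/2g = 1.300 m
Total H_L = 12.57 + 1.300 = 13.87 m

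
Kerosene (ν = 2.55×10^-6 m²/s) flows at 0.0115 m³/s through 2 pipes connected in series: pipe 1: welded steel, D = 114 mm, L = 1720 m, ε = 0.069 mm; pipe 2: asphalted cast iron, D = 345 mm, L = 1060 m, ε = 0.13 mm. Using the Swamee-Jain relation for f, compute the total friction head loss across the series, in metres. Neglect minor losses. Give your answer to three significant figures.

H ≈ 22.5 m

Pipe 1: V = 1.127 m/s, Re = 5.04×10^4, ε/D = 6.05×10^-4, f = 0.02294, h_1 = f(L/D)V²/2g = 22.40 m
Pipe 2: V = 0.1230 m/s, Re = 1.66×10^4, ε/D = 3.77×10^-4, f = 0.02789, h_2 = f(L/D)V²/2g = 0.06608 m
Series → Q common, losses add: H = Σh = 22.46 m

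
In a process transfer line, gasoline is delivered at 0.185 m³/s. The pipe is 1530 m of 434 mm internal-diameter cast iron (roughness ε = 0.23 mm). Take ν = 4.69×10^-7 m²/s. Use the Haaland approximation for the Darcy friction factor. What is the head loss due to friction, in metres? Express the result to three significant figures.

h_f ≈ 4.87 m

V = 4Q/(πD²) = 4·0.185/(π·0.434²) = 1.251 m/s
Re = VD/ν = 1.251·0.434/4.69×10^-7 = 1.16×10^6 → turbulent
ε/D = 0.23/434 = 5.30×10^-4
Haaland: f = 0.01732
h_f = f(L/D)V²/(2g) = 0.01732·(1530/0.434)·1.251²/(2·9.81) = 4.867 m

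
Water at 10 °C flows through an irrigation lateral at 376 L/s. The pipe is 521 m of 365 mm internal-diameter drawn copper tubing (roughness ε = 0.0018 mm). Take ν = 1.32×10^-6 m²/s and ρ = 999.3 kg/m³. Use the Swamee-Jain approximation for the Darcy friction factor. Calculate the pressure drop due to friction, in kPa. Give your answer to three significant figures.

Δp ≈ 108 kPa

V = 4Q/(πD²) = 4·0.376/(π·0.365²) = 3.593 m/s
Re = VD/ν = 3.593·0.365/1.32×10^-6 = 9.94×10^5 → turbulent
ε/D = 0.0018/365 = 4.93×10^-6
Swamee-Jain: f = 0.01174
h_f = f(L/D)V²/(2g) = 0.01174·(521/0.365)·3.593²/(2·9.81) = 11.03 m
Δp = ρg·h_f = 999.3·9.81·11.03 = 108.1 kPa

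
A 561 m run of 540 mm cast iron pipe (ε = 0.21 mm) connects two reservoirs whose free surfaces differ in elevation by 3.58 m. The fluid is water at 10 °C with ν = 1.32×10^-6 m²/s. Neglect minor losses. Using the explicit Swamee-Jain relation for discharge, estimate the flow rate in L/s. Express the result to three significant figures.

Swamee-Jain (Type II): Q = -0.965·√(gD⁵h_f/L)·ln[ε/(3.7D) + √(3.17ν²L/(gD³h_f))]
√(gD⁵h_f/L) = √(9.81·0.540⁵·3.58/561) = 0.05361
ε/(3.7D) = 1.05×10^-4; √(3.17ν²L/(gD³h_f)) = 2.37×10^-5
Q = -0.965·0.05361·ln(1.288×10^-4) = 0.4634 m³/s
Check: V = 2.02 m/s, Re = 8.28×10^5, f = 0.01662, h_f = 3.60 m ≈ 3.58 m ✓

Q ≈ 463 L/s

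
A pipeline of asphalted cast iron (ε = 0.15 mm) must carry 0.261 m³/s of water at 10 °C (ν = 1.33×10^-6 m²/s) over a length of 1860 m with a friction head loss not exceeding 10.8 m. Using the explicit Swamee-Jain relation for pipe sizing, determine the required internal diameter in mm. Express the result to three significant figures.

D ≈ 445 mm

Swamee-Jain (Type III): D = 0.66·[ε^1.25·(LQ²/(gh_f))^4.75 + ν·Q^9.4·(L/(gh_f))^5.2]^0.04
LQ²/(gh_f) = 1.196; L/(gh_f) = 17.56
Term 1 = ε^1.25·(…)^4.75 = 3.88×10^-5; Term 2 = ν·Q^9.4·(…)^5.2 = 1.29×10^-5
D = 0.66·(3.88×10^-5 + 1.29×10^-5)^0.04 = 0.4447 m = 445 mm
Check: V = 1.68 m/s, Re = 5.62×10^5, f = 0.01654, h_f = 9.95 m ≈ 10.8 m ✓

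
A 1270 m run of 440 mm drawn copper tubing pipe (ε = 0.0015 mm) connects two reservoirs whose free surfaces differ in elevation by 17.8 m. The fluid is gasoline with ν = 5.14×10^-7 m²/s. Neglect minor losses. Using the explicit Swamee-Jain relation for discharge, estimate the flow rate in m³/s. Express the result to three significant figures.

Swamee-Jain (Type II): Q = -0.965·√(gD⁵h_f/L)·ln[ε/(3.7D) + √(3.17ν²L/(gD³h_f))]
√(gD⁵h_f/L) = √(9.81·0.440⁵·17.8/1270) = 0.04762
ε/(3.7D) = 9.21×10^-7; √(3.17ν²L/(gD³h_f)) = 8.46×10^-6
Q = -0.965·0.04762·ln(9.377×10^-6) = 0.5320 m³/s
Check: V = 3.50 m/s, Re = 3.00×10^6, f = 0.009900, h_f = 17.8 m ≈ 17.8 m ✓

Q ≈ 0.532 m³/s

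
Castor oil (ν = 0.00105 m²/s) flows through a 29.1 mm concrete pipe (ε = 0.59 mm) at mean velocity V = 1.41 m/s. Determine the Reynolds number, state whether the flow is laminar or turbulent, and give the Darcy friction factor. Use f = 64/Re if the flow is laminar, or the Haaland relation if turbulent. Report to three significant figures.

Re = VD/ν = 1.410·0.0291/0.00105 = 39.1
Re < 2300 → laminar → f = 64/Re = 1.638

Re ≈ 39.1; laminar; f = 64/Re ≈ 1.64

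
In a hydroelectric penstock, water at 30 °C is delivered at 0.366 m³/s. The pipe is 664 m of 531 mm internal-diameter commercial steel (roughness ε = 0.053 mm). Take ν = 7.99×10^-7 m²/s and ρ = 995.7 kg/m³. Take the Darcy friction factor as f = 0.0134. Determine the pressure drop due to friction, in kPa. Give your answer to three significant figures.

V = 4Q/(πD²) = 4·0.366/(π·0.531²) = 1.653 m/s
h_f = f(L/D)V²/(2g) = 0.01340·(664/0.531)·1.653²/(2·9.81) = 2.333 m
Δp = ρg·h_f = 995.7·9.81·2.333 = 22.79 kPa

Δp ≈ 22.8 kPa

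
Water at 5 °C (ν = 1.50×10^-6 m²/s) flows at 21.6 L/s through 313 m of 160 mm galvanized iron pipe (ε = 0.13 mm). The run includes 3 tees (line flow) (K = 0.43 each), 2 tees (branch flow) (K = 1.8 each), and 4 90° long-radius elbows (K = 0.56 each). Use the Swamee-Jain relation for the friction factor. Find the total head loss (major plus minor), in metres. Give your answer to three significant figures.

V = 4Q/(πD²) = 1.074 m/s; V²/2g = 0.05882 m
Re = 1.15×10^5, ε/D = 8.13×10^-4 → f = 0.02137 (Swamee-Jain)
Major: h_f = f(L/D)·V²/2g = 0.02137·1956·0.05882 = 2.460 m
Minor: ΣK = 7.13; h_m = ΣK·V²/2g = 0.4194 m
Total H_L = 2.460 + 0.4194 = 2.879 m

H_L ≈ 2.88 m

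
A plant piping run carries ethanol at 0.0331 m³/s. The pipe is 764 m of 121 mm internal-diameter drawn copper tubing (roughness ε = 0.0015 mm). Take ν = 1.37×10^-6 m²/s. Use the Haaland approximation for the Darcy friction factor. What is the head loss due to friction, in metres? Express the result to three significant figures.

h_f ≈ 39.7 m

V = 4Q/(πD²) = 4·0.0331/(π·0.121²) = 2.879 m/s
Re = VD/ν = 2.879·0.121/1.37×10^-6 = 2.54×10^5 → turbulent
ε/D = 0.0015/121 = 1.24×10^-5
Haaland: f = 0.01489
h_f = f(L/D)V²/(2g) = 0.01489·(764/0.121)·2.879²/(2·9.81) = 39.70 m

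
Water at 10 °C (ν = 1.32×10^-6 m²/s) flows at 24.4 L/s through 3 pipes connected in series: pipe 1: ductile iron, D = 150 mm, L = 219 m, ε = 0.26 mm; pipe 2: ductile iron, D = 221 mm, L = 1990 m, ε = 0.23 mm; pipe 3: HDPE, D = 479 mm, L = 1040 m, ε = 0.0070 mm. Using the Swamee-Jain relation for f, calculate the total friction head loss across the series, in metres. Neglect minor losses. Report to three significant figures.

Pipe 1: V = 1.381 m/s, Re = 1.57×10^5, ε/D = 0.00173, f = 0.02397, h_1 = f(L/D)V²/2g = 3.401 m
Pipe 2: V = 0.6361 m/s, Re = 1.06×10^5, ε/D = 0.00104, f = 0.02236, h_2 = f(L/D)V²/2g = 4.151 m
Pipe 3: V = 0.1354 m/s, Re = 4.91×10^4, ε/D = 1.46×10^-5, f = 0.02090, h_3 = f(L/D)V²/2g = 0.04241 m
Series → Q common, losses add: H = Σh = 7.594 m

H ≈ 7.59 m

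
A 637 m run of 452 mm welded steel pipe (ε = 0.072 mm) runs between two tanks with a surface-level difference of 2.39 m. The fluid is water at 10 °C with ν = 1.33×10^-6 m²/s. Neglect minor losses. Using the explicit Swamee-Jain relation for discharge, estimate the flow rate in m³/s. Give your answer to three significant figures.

Q ≈ 0.239 m³/s

Swamee-Jain (Type II): Q = -0.965·√(gD⁵h_f/L)·ln[ε/(3.7D) + √(3.17ν²L/(gD³h_f))]
√(gD⁵h_f/L) = √(9.81·0.452⁵·2.39/637) = 0.02635
ε/(3.7D) = 4.31×10^-5; √(3.17ν²L/(gD³h_f)) = 4.06×10^-5
Q = -0.965·0.02635·ln(8.367×10^-5) = 0.2387 m³/s
Check: V = 1.49 m/s, Re = 5.06×10^5, f = 0.01510, h_f = 2.40 m ≈ 2.39 m ✓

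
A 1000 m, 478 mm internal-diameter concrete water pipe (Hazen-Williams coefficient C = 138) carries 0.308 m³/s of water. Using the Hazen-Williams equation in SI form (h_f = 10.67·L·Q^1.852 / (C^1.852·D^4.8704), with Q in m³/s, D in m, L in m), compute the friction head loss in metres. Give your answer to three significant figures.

h_f ≈ 4.78 m

h_f = 10.67·1000·0.308^1.852 / (138^1.852·0.478^4.8704) = 4.778 m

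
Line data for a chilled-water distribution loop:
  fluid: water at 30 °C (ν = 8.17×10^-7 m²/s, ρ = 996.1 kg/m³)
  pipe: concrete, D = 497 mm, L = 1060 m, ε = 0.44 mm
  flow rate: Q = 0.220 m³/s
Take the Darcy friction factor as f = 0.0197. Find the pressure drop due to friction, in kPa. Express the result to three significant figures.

Δp ≈ 26.9 kPa

V = 4Q/(πD²) = 4·0.220/(π·0.497²) = 1.134 m/s
h_f = f(L/D)V²/(2g) = 0.01970·(1060/0.497)·1.134²/(2·9.81) = 2.754 m
Δp = ρg·h_f = 996.1·9.81·2.754 = 26.91 kPa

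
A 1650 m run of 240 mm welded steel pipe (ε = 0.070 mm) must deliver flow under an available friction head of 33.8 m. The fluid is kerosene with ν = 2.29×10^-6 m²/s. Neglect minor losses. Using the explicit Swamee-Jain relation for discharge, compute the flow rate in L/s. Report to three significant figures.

Q ≈ 107 L/s

Swamee-Jain (Type II): Q = -0.965·√(gD⁵h_f/L)·ln[ε/(3.7D) + √(3.17ν²L/(gD³h_f))]
√(gD⁵h_f/L) = √(9.81·0.240⁵·33.8/1650) = 0.01265
ε/(3.7D) = 7.88×10^-5; √(3.17ν²L/(gD³h_f)) = 7.74×10^-5
Q = -0.965·0.01265·ln(1.562×10^-4) = 0.1070 m³/s
Check: V = 2.36 m/s, Re = 2.48×10^5, f = 0.01733, h_f = 34.0 m ≈ 33.8 m ✓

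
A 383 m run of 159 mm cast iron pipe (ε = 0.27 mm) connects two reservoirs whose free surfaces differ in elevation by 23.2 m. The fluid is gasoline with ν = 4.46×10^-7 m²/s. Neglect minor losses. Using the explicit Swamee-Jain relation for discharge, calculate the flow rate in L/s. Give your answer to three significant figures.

Q ≈ 57.4 L/s

Swamee-Jain (Type II): Q = -0.965·√(gD⁵h_f/L)·ln[ε/(3.7D) + √(3.17ν²L/(gD³h_f))]
√(gD⁵h_f/L) = √(9.81·0.159⁵·23.2/383) = 0.007771
ε/(3.7D) = 4.59×10^-4; √(3.17ν²L/(gD³h_f)) = 1.62×10^-5
Q = -0.965·0.007771·ln(4.752×10^-4) = 0.05738 m³/s
Check: V = 2.89 m/s, Re = 1.03×10^6, f = 0.02271, h_f = 23.3 m ≈ 23.2 m ✓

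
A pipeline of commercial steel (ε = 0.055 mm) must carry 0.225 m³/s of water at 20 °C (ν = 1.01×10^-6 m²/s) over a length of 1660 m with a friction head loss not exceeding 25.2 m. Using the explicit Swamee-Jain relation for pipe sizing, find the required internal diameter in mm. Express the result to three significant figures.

D ≈ 335 mm

Swamee-Jain (Type III): D = 0.66·[ε^1.25·(LQ²/(gh_f))^4.75 + ν·Q^9.4·(L/(gh_f))^5.2]^0.04
LQ²/(gh_f) = 0.3399; L/(gh_f) = 6.715
Term 1 = ε^1.25·(…)^4.75 = 2.82×10^-8; Term 2 = ν·Q^9.4·(…)^5.2 = 1.64×10^-8
D = 0.66·(2.82×10^-8 + 1.64×10^-8)^0.04 = 0.3354 m = 335 mm
Check: V = 2.55 m/s, Re = 8.46×10^5, f = 0.01452, h_f = 23.8 m ≈ 25.2 m ✓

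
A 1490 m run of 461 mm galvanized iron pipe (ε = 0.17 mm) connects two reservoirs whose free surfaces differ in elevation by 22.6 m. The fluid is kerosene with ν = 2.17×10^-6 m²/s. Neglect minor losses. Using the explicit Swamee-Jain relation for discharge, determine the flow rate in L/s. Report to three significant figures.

Q ≈ 480 L/s

Swamee-Jain (Type II): Q = -0.965·√(gD⁵h_f/L)·ln[ε/(3.7D) + √(3.17ν²L/(gD³h_f))]
√(gD⁵h_f/L) = √(9.81·0.461⁵·22.6/1490) = 0.05566
ε/(3.7D) = 9.97×10^-5; √(3.17ν²L/(gD³h_f)) = 3.20×10^-5
Q = -0.965·0.05566·ln(1.317×10^-4) = 0.4799 m³/s
Check: V = 2.88 m/s, Re = 6.11×10^5, f = 0.01670, h_f = 22.7 m ≈ 22.6 m ✓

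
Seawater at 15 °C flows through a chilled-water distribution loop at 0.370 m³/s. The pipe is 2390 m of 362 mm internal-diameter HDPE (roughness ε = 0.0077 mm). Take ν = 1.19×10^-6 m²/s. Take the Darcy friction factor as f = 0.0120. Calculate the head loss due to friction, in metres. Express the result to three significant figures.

h_f ≈ 52.2 m

V = 4Q/(πD²) = 4·0.370/(π·0.362²) = 3.595 m/s
h_f = f(L/D)V²/(2g) = 0.01200·(2390/0.362)·3.595²/(2·9.81) = 52.19 m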